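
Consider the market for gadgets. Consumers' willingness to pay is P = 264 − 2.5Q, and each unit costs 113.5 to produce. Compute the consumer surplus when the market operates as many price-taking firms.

Under competition P = MC = 113.5, so Q = (264 − 113.5)/2.5 = 60.2.
CS = ½·(264 − 113.5)·60.2 = 4530.05.

CS = 4530.05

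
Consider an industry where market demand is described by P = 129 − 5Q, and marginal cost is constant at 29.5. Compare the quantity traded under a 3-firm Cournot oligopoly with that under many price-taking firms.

Cournot: Q = 14.925; Competition: Q = 19.9

In a 3-firm Cournot equilibrium, symmetry and the first-order condition give q = (129 − 29.5)/(20) = 4.975. So Q = 14.925 and P = 54.375.
Under competition P = MC = 29.5, so Q = (129 − 29.5)/5 = 19.9.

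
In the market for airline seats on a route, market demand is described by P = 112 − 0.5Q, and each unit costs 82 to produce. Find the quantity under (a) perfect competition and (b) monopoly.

Competition: Q = 60; Monopoly: Q = 30

Competitive firms price at marginal cost: P = 82, giving Q = 60.
The monopolist equates marginal revenue to marginal cost: 112 − Q = 82, so Q = 30. From demand, P = 97.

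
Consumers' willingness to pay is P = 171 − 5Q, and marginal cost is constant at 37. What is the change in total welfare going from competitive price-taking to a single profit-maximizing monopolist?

TS falls by 448.9

Perfect competition: P = MC = 37, so 171 − 5Q = 37 and Q = 26.8.
CS = ½·(171 − 37)·26.8 = 1795.6; PS = (37 − 37)·26.8 = 0; TS = 1795.6.
The monopolist equates marginal revenue to marginal cost: 171 − 10Q = 37, so Q = 13.4. From demand, P = 104.
CS = ½·(171 − 104)·13.4 = 448.9; PS = (104 − 37)·13.4 = 897.8; TS = 1346.7.
Change in total welfare: 1346.7 − 1795.6 = −448.9.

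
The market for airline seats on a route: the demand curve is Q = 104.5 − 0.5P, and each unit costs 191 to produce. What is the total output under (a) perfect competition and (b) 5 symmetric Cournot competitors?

Competition: Q = 9; Cournot: Q = 7.5

Inverting demand: P = 209 − 2Q.
Competitive firms price at marginal cost: P = 191, giving Q = 9.
With 5 symmetric Cournot firms, each firm's FOC gives 209 − 12q = 191, so q = 1.5, Q = 5·1.5 = 7.5, and P = 194.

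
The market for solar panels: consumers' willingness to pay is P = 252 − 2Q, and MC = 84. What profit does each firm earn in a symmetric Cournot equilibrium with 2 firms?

π_i = 1568

Cournot with 2 identical firms: the symmetric best-response condition is 252 − 6q = 84. Each firm produces q = 28, total output Q = 56, price P = 140.
Each firm's profit = (140 − 84)·28 = 1568.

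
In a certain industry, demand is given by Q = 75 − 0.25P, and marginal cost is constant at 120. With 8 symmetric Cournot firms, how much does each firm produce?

Inverting demand: P = 300 − 4Q.
With 8 symmetric Cournot firms, each firm's FOC gives 300 − 36q = 120, so q = 5, Q = 8·5 = 40, and P = 140.

q_i = 5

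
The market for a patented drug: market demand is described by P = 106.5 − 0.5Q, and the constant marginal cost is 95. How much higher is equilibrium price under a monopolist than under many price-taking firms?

P rises by 5.75

Competitive firms price at marginal cost: P = 95, giving Q = 23.
Monopoly sets MR = MC: 106.5 − Q = 95 ⇒ Q = 11.5, P = 106.5 − 0.5·11.5 = 100.75.
Change in equilibrium price: 100.75 − 95 = 5.75.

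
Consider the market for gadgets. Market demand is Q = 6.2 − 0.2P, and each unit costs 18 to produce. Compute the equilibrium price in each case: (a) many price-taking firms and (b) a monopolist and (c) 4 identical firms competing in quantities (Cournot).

Inverting demand: P = 31 − 5Q.
Perfect competition: P = MC = 18, so 31 − 5Q = 18 and Q = 2.6.
The monopolist equates marginal revenue to marginal cost: 31 − 10Q = 18, so Q = 1.3. From demand, P = 24.5.
With 4 symmetric Cournot firms, each firm's FOC gives 31 − 25q = 18, so q = 0.52, Q = 4·0.52 = 2.08, and P = 20.6.

Competition: P = 18; Monopoly: P = 24.5; Cournot: P = 20.6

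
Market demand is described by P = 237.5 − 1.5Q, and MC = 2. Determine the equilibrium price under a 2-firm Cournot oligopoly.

Cournot with 2 identical firms: the symmetric best-response condition is 237.5 − 4.5q = 2. Each firm produces q = 157/3, total output Q = 314/3, price P = 80.5.

P = 80.5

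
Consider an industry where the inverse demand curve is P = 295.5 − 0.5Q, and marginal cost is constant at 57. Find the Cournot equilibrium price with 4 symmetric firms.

With 4 symmetric Cournot firms, each firm's FOC gives 295.5 − 2.5q = 57, so q = 95.4, Q = 4·95.4 = 381.6, and P = 104.7.

P = 104.7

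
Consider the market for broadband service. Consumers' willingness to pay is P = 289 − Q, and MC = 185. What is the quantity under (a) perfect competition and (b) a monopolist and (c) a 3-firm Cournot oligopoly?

Competitive firms price at marginal cost: P = 185, giving Q = 104.
Monopoly sets MR = MC: 289 − 2Q = 185 ⇒ Q = 52, P = 289 − 52 = 237.
With 3 symmetric Cournot firms, each firm's FOC gives 289 − 4q = 185, so q = 26, Q = 3·26 = 78, and P = 211.

Competition: Q = 104; Monopoly: Q = 52; Cournot: Q = 78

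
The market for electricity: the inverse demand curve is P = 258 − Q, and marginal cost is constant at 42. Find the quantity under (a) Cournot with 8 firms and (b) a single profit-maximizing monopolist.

With 8 symmetric Cournot firms, each firm's FOC gives 258 − 9q = 42, so q = 24, Q = 8·24 = 192, and P = 66.
Monopoly sets MR = MC: 258 − 2Q = 42 ⇒ Q = 108, P = 258 − 108 = 150.

Cournot: Q = 192; Monopoly: Q = 108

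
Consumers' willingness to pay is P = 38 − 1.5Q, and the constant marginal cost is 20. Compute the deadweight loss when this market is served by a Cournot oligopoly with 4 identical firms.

DWL = 4.32

Competitive firms price at marginal cost: P = 20, giving Q = 12.
Cournot with 4 identical firms: the symmetric best-response condition is 38 − 7.5q = 20. Each firm produces q = 2.4, total output Q = 9.6, price P = 23.6.
DWL is the triangle between Q = 9.6 and Q = 12: ½·(12 − 9.6)·(23.6 − 20) = 4.32.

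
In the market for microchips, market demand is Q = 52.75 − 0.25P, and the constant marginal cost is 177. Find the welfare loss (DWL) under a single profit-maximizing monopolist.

DWL = 36.125

Inverting demand: P = 211 − 4Q.
Under competition P = MC = 177, so Q = (211 − 177)/4 = 8.5.
A monopolist chooses Q where MR = MC. MR = 211 − 8Q; setting this equal to 177 gives Q = 4.25 and P = 194.
DWL is the triangle between Q = 4.25 and Q = 8.5: ½·(8.5 − 4.25)·(194 − 177) = 36.125.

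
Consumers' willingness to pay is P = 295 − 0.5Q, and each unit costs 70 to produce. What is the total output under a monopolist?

A monopolist chooses Q where MR = MC. MR = 295 − Q; setting this equal to 70 gives Q = 225 and P = 182.5.

Q = 225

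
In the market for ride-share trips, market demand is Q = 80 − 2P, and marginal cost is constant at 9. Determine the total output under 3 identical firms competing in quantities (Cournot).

Inverting demand: P = 40 − 0.5Q.
With 3 symmetric Cournot firms, each firm's FOC gives 40 − 2q = 9, so q = 15.5, Q = 3·15.5 = 46.5, and P = 16.75.

Q = 46.5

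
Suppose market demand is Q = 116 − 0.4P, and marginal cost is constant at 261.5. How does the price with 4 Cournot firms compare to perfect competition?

Inverting demand: P = 290 − 2.5Q.
With 4 symmetric Cournot firms, each firm's FOC gives 290 − 12.5q = 261.5, so q = 2.28, Q = 4·2.28 = 9.12, and P = 267.2.
Perfect competition: P = MC = 261.5, so 290 − 2.5Q = 261.5 and Q = 11.4.

Cournot: P = 267.2; Competition: P = 261.5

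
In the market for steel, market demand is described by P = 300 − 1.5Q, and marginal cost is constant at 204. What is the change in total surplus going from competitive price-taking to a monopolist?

Perfect competition: P = MC = 204, so 300 − 1.5Q = 204 and Q = 64.
CS = ½·(300 − 204)·64 = 3072; PS = (204 − 204)·64 = 0; TS = 3072.
Monopoly sets MR = MC: 300 − 3Q = 204 ⇒ Q = 32, P = 300 − 1.5·32 = 252.
CS = ½·(300 − 252)·32 = 768; PS = (252 − 204)·32 = 1536; TS = 2304.
Change in total surplus: 2304 − 3072 = −768.

TS falls by 768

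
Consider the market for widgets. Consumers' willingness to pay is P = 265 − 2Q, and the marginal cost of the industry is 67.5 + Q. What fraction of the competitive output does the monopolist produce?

The monopolist equates marginal revenue to marginal cost: 265 − 4Q = 67.5 + Q, so Q = 39.5. From demand, P = 186.
Under competition P = MC: 265 − 2Q = 67.5 + Q ⇒ Q = 395/6, P = 400/3.
Ratio Q_m/Q_c = 39.5/(395/6) = 0.6.

Q_m/Q_c = 0.6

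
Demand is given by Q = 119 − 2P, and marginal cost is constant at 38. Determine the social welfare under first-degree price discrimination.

TS = 462.25

Inverting demand: P = 59.5 − 0.5Q.
Under first-degree price discrimination the firm charges each unit its demand price and produces up to where P = MC, i.e. Q = 43. Consumer surplus is zero; producer surplus equals total surplus.
TS = 462.25 (equal to competitive TS).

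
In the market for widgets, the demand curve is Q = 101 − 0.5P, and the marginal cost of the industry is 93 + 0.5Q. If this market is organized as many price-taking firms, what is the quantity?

Q = 43.6

Inverting demand: P = 202 − 2Q.
Under competition P = MC: 202 − 2Q = 93 + 0.5Q ⇒ Q = 43.6, P = 114.8.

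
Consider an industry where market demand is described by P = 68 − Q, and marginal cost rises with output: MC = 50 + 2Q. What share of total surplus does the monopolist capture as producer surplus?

PS/TS = 0.8

A monopolist chooses Q where MR = MC. MR = 68 − 2Q; setting this equal to 50 + 2Q gives Q = 4.5 and P = 63.5.
CS = ½·(68 − 63.5)·4.5 = 10.125.
PS = P·Q − VC(Q) = 63.5·4.5 − (50·4.5 + ½·2·4.5²) = 40.5.
Share captured = PS/TS = 40.5/50.625 = 0.8.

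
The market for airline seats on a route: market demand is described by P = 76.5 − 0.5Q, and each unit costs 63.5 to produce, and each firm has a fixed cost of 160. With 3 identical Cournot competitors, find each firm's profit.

Cournot with 3 identical firms: the symmetric best-response condition is 76.5 − 2q = 63.5. Each firm produces q = 6.5, total output Q = 19.5, price P = 66.75.
Each firm's profit = (66.75 − 63.5)·6.5 − 160 = −138.875.

π_i = −138.875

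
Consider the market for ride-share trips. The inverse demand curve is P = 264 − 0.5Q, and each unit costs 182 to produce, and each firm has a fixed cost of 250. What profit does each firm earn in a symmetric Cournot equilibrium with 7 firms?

π_i = −39.875

Cournot with 7 identical firms: the symmetric best-response condition is 264 − 4q = 182. Each firm produces q = 20.5, total output Q = 143.5, price P = 192.25.
Each firm's profit = (192.25 − 182)·20.5 − 250 = −39.875.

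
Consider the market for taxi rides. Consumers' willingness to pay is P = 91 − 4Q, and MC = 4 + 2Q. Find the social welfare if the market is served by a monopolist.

A monopolist chooses Q where MR = MC. MR = 91 − 8Q; setting this equal to 4 + 2Q gives Q = 8.7 and P = 56.2.
CS = ½·(91 − 56.2)·8.7 = 151.38; PS = (56.2·8.7 − 4·8.7 − ½·2·8.7²) = 378.45; TS = 529.83.

TS = 529.83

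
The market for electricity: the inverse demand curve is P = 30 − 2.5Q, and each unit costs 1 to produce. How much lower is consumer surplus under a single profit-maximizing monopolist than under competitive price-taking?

Under competition P = MC = 1, so Q = (30 − 1)/2.5 = 11.6.
CS = ½·(30 − 1)·11.6 = 168.2.
Monopoly sets MR = MC: 30 − 5Q = 1 ⇒ Q = 5.8, P = 30 − 2.5·5.8 = 15.5.
CS = ½·(30 − 15.5)·5.8 = 42.05.
Change in consumer surplus: 42.05 − 168.2 = −126.15.

Consumer surplus falls by 126.15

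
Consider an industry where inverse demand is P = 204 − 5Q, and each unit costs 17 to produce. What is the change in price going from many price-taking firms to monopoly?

P rises by 93.5

Competitive firms price at marginal cost: P = 17, giving Q = 37.4.
Monopoly sets MR = MC: 204 − 10Q = 17 ⇒ Q = 18.7, P = 204 − 5·18.7 = 110.5.
Change in price: 110.5 − 17 = 93.5.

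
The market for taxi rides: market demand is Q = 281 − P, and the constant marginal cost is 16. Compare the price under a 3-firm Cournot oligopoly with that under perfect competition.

Cournot: P = 82.25; Competition: P = 16

Inverting demand: P = 281 − Q.
In a 3-firm Cournot equilibrium, symmetry and the first-order condition give q = (281 − 16)/(4) = 66.25. So Q = 198.75 and P = 82.25.
Perfect competition: P = MC = 16, so 281 − Q = 16 and Q = 265.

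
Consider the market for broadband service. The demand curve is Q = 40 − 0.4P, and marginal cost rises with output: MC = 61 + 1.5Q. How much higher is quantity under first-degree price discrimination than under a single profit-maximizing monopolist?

Q rises by 3.75

Inverting demand: P = 100 − 2.5Q.
A monopolist chooses Q where MR = MC. MR = 100 − 5Q; setting this equal to 61 + 1.5Q gives Q = 6 and P = 85.
A perfectly discriminating monopolist sells every unit with P(Q) ≥ MC(Q), so output equals the competitive quantity Q = 9.75. Each buyer pays their reservation price, so CS = 0 and the firm captures all surplus.
Change in quantity: 9.75 − 6 = 3.75.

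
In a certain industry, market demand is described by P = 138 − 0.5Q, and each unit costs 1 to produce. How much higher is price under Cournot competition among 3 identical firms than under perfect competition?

P rises by 34.25

Competitive firms price at marginal cost: P = 1, giving Q = 274.
In a 3-firm Cournot equilibrium, symmetry and the first-order condition give q = (138 − 1)/(2) = 68.5. So Q = 205.5 and P = 35.25.
Change in price: 35.25 − 1 = 34.25.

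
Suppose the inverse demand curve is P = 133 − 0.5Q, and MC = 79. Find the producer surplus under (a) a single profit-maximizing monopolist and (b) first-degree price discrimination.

Monopoly: PS = 1458; Perfect PD: PS = 2916

A monopolist chooses Q where MR = MC. MR = 133 − Q; setting this equal to 79 gives Q = 54 and P = 106.
PS = (106 − 79)·54 = 1458.
With perfect price discrimination, output is the efficient level Q = 108 (where demand meets MC), but every buyer pays their willingness to pay: CS = 0 and PS = total surplus.
PS = ½·(133 − 79)·108 = 2916.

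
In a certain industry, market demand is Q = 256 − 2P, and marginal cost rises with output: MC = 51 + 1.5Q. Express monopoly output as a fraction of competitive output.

Q_m/Q_c = 0.8

Inverting demand: P = 128 − 0.5Q.
The monopolist equates marginal revenue to marginal cost: 128 − Q = 51 + 1.5Q, so Q = 30.8. From demand, P = 112.6.
Under competition P = MC: 128 − 0.5Q = 51 + 1.5Q ⇒ Q = 38.5, P = 108.75.
Ratio Q_m/Q_c = 30.8/38.5 = 0.8.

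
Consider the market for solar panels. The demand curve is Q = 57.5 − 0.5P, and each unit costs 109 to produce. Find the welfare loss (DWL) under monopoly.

DWL = 2.25

Inverting demand: P = 115 − 2Q.
Under competition P = MC = 109, so Q = (115 − 109)/2 = 3.
Monopoly sets MR = MC: 115 − 4Q = 109 ⇒ Q = 1.5, P = 115 − 2·1.5 = 112.
DWL is the triangle between Q = 1.5 and Q = 3: ½·(3 − 1.5)·(112 − 109) = 2.25.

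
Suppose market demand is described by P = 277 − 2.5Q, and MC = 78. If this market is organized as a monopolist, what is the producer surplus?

PS = 3960.1

Monopoly sets MR = MC: 277 − 5Q = 78 ⇒ Q = 39.8, P = 277 − 2.5·39.8 = 177.5.
PS = (177.5 − 78)·39.8 = 3960.1.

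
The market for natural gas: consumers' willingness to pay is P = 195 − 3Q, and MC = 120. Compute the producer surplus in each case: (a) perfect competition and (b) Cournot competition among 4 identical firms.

Perfect competition: P = MC = 120, so 195 − 3Q = 120 and Q = 25.
PS = (120 − 120)·25 = 0.
With 4 symmetric Cournot firms, each firm's FOC gives 195 − 15q = 120, so q = 5, Q = 4·5 = 20, and P = 135.
PS = (135 − 120)·20 = 300.

Competition: PS = 0; Cournot: PS = 300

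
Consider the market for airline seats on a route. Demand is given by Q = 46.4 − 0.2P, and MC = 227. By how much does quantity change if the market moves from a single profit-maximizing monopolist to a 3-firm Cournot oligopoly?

Inverting demand: P = 232 − 5Q.
The monopolist equates marginal revenue to marginal cost: 232 − 10Q = 227, so Q = 0.5. From demand, P = 229.5.
Cournot with 3 identical firms: the symmetric best-response condition is 232 − 20q = 227. Each firm produces q = 0.25, total output Q = 0.75, price P = 228.25.
Change in quantity: 0.75 − 0.5 = 0.25.

Q rises by 0.25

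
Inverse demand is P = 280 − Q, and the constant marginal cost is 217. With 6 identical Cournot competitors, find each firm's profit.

In a 6-firm Cournot equilibrium, symmetry and the first-order condition give q = (280 − 217)/(7) = 9. So Q = 54 and P = 226.
Each firm's profit = (226 − 217)·9 = 81.

π_i = 81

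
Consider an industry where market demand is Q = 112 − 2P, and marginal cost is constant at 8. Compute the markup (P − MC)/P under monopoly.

Lerner index = 0.75

Inverting demand: P = 56 − 0.5Q.
The monopolist equates marginal revenue to marginal cost: 56 − Q = 8, so Q = 48. From demand, P = 32.
Lerner index = (P − MC)/P = (32 − 8)/32 = 0.75.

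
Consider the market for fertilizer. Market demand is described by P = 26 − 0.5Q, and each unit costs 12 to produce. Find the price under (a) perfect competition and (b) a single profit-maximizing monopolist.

Competitive firms price at marginal cost: P = 12, giving Q = 28.
Monopoly sets MR = MC: 26 − Q = 12 ⇒ Q = 14, P = 26 − 0.5·14 = 19.

Competition: P = 12; Monopoly: P = 19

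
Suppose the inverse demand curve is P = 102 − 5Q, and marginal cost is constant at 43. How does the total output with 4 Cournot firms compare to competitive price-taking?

Cournot: Q = 9.44; Competition: Q = 11.8

With 4 symmetric Cournot firms, each firm's FOC gives 102 − 25q = 43, so q = 2.36, Q = 4·2.36 = 9.44, and P = 54.8.
Perfect competition: P = MC = 43, so 102 − 5Q = 43 and Q = 11.8.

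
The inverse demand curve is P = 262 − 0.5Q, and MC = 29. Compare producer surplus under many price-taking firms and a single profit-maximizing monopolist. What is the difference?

Under competition P = MC = 29, so Q = (262 − 29)/0.5 = 466.
PS = (29 − 29)·466 = 0.
Monopoly sets MR = MC: 262 − Q = 29 ⇒ Q = 233, P = 262 − 0.5·233 = 145.5.
PS = (145.5 − 29)·233 = 27144.5.
Change in producer surplus: 27144.5 − 0 = 27144.5.

Producer surplus rises by 27144.5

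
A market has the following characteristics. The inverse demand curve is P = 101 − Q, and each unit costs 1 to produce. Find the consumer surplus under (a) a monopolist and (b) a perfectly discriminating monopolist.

Monopoly: CS = 1250; Perfect PD: CS = 0

A monopolist chooses Q where MR = MC. MR = 101 − 2Q; setting this equal to 1 gives Q = 50 and P = 51.
CS = ½·(101 − 51)·50 = 1250.
With perfect price discrimination, output is the efficient level Q = 100 (where demand meets MC), but every buyer pays their willingness to pay: CS = 0 and PS = total surplus.
CS = 0.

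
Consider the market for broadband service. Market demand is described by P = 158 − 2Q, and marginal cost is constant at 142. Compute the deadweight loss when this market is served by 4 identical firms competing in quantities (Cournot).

Competitive firms price at marginal cost: P = 142, giving Q = 8.
With 4 symmetric Cournot firms, each firm's FOC gives 158 − 10q = 142, so q = 1.6, Q = 4·1.6 = 6.4, and P = 145.2.
DWL is the triangle between Q = 6.4 and Q = 8: ½·(8 − 6.4)·(145.2 − 142) = 2.56.

DWL = 2.56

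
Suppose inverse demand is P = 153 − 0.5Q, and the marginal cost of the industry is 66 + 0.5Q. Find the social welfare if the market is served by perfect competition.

Competitive equilibrium sets price equal to marginal cost: 153 − 0.5Q = 66 + 0.5Q, so Q = 87 and P = 109.5.
CS = ½·(153 − 109.5)·87 = 1892.25; PS = (109.5·87 − 66·87 − ½·0.5·87²) = 1892.25; TS = 3784.5.

TS = 3784.5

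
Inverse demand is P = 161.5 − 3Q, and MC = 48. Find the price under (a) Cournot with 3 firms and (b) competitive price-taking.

Cournot with 3 identical firms: the symmetric best-response condition is 161.5 − 12q = 48. Each firm produces q = 227/24, total output Q = 28.375, price P = 76.375.
Perfect competition: P = MC = 48, so 161.5 − 3Q = 48 and Q = 227/6.

Cournot: P = 76.375; Competition: P = 48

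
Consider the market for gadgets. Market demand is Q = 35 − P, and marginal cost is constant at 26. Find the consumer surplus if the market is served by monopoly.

CS = 10.125

Inverting demand: P = 35 − Q.
A monopolist chooses Q where MR = MC. MR = 35 − 2Q; setting this equal to 26 gives Q = 4.5 and P = 30.5.
CS = ½·(35 − 30.5)·4.5 = 10.125.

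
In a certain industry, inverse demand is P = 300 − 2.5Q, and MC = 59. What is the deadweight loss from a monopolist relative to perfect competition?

DWL = 2904.05

Competitive firms price at marginal cost: P = 59, giving Q = 96.4.
Monopoly sets MR = MC: 300 − 5Q = 59 ⇒ Q = 48.2, P = 300 − 2.5·48.2 = 179.5.
DWL is the triangle between Q = 48.2 and Q = 96.4: ½·(96.4 − 48.2)·(179.5 − 59) = 2904.05.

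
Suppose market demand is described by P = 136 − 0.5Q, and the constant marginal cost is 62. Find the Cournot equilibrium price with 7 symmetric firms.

In a 7-firm Cournot equilibrium, symmetry and the first-order condition give q = (136 − 62)/(4) = 18.5. So Q = 129.5 and P = 71.25.

P = 71.25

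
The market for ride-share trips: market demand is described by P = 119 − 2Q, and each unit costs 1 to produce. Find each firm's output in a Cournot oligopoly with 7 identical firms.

q_i = 7.375

With 7 symmetric Cournot firms, each firm's FOC gives 119 − 16q = 1, so q = 7.375, Q = 7·7.375 = 51.625, and P = 15.75.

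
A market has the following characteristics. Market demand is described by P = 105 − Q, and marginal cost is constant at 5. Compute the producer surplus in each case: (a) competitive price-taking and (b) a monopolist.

Competitive firms price at marginal cost: P = 5, giving Q = 100.
PS = (5 − 5)·100 = 0.
The monopolist equates marginal revenue to marginal cost: 105 − 2Q = 5, so Q = 50. From demand, P = 55.
PS = (55 − 5)·50 = 2500.

Competition: PS = 0; Monopoly: PS = 2500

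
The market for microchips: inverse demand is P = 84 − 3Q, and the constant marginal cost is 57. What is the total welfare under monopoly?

A monopolist chooses Q where MR = MC. MR = 84 − 6Q; setting this equal to 57 gives Q = 4.5 and P = 70.5.
CS = ½·(84 − 70.5)·4.5 = 30.375; PS = (70.5 − 57)·4.5 = 60.75; TS = 91.125.

TS = 91.125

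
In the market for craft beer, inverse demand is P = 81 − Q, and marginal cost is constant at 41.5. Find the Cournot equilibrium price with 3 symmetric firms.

P = 51.375

Cournot with 3 identical firms: the symmetric best-response condition is 81 − 4q = 41.5. Each firm produces q = 9.875, total output Q = 29.625, price P = 51.375.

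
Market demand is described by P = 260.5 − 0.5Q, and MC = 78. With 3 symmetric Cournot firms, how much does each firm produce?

With 3 symmetric Cournot firms, each firm's FOC gives 260.5 − 2q = 78, so q = 91.25, Q = 3·91.25 = 273.75, and P = 123.625.

q_i = 91.25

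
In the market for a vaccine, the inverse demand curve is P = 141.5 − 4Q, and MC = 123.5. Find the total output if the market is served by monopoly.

Q = 2.25

A monopolist chooses Q where MR = MC. MR = 141.5 − 8Q; setting this equal to 123.5 gives Q = 2.25 and P = 132.5.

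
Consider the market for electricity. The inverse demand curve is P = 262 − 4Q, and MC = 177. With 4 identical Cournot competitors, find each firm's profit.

π_i = 72.25

In a 4-firm Cournot equilibrium, symmetry and the first-order condition give q = (262 − 177)/(20) = 4.25. So Q = 17 and P = 194.
Each firm's profit = (194 − 177)·4.25 = 72.25.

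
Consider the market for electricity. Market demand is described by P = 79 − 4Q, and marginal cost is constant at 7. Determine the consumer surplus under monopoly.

Monopoly sets MR = MC: 79 − 8Q = 7 ⇒ Q = 9, P = 79 − 4·9 = 43.
CS = ½·(79 − 43)·9 = 162.

CS = 162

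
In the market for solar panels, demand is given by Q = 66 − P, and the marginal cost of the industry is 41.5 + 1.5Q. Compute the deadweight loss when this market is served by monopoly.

DWL = 9.8

Inverting demand: P = 66 − Q.
Competitive equilibrium sets price equal to marginal cost: 66 − Q = 41.5 + 1.5Q, so Q = 9.8 and P = 56.2.
A monopolist chooses Q where MR = MC. MR = 66 − 2Q; setting this equal to 41.5 + 1.5Q gives Q = 7 and P = 59.
CS = ½·(66 − 56.2)·9.8 = 48.02; PS = (56.2·9.8 − 41.5·9.8 − ½·1.5·9.8²) = 72.03; TS = 120.05.
CS = ½·(66 − 59)·7 = 24.5; PS = (59·7 − 41.5·7 − ½·1.5·7²) = 85.75; TS = 110.25.
DWL = 120.05 − 110.25 = 9.8.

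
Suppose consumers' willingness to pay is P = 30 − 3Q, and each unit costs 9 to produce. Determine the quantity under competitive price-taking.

Competitive firms price at marginal cost: P = 9, giving Q = 7.

Q = 7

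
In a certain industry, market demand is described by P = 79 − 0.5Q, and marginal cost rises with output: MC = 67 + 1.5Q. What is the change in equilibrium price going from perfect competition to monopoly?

Competitive equilibrium sets price equal to marginal cost: 79 − 0.5Q = 67 + 1.5Q, so Q = 6 and P = 76.
Monopoly sets MR = MC: 79 − Q = 67 + 1.5Q ⇒ Q = 4.8, P = 79 − 0.5·4.8 = 76.6.
Change in equilibrium price: 76.6 − 76 = 0.6.

P rises by 0.6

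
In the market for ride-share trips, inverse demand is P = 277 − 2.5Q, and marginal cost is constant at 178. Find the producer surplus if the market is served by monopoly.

PS = 980.1

A monopolist chooses Q where MR = MC. MR = 277 − 5Q; setting this equal to 178 gives Q = 19.8 and P = 227.5.
PS = (227.5 − 178)·19.8 = 980.1.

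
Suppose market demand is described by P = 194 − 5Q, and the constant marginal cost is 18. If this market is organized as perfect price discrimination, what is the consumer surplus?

CS = 0

With perfect price discrimination, output is the efficient level Q = 35.2 (where demand meets MC), but every buyer pays their willingness to pay: CS = 0 and PS = total surplus.
CS = 0.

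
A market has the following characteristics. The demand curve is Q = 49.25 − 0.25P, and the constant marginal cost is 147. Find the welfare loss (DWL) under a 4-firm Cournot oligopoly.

DWL = 12.5

Inverting demand: P = 197 − 4Q.
Competitive firms price at marginal cost: P = 147, giving Q = 12.5.
In a 4-firm Cournot equilibrium, symmetry and the first-order condition give q = (197 − 147)/(20) = 2.5. So Q = 10 and P = 157.
DWL is the triangle between Q = 10 and Q = 12.5: ½·(12.5 − 10)·(157 − 147) = 12.5.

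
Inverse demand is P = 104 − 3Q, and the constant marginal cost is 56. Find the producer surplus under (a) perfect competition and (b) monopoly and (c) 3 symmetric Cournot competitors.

Competitive firms price at marginal cost: P = 56, giving Q = 16.
PS = (56 − 56)·16 = 0.
A monopolist chooses Q where MR = MC. MR = 104 − 6Q; setting this equal to 56 gives Q = 8 and P = 80.
PS = (80 − 56)·8 = 192.
Cournot with 3 identical firms: the symmetric best-response condition is 104 − 12q = 56. Each firm produces q = 4, total output Q = 12, price P = 68.
PS = (68 − 56)·12 = 144.

Competition: PS = 0; Monopoly: PS = 192; Cournot: PS = 144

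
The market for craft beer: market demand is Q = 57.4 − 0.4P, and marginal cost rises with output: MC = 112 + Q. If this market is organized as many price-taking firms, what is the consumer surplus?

Inverting demand: P = 143.5 − 2.5Q.
Under competition P = MC: 143.5 − 2.5Q = 112 + Q ⇒ Q = 9, P = 121.
CS = ½·(143.5 − 121)·9 = 101.25.

CS = 101.25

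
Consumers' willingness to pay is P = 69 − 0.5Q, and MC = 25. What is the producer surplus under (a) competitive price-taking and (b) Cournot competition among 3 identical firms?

Competitive firms price at marginal cost: P = 25, giving Q = 88.
PS = (25 − 25)·88 = 0.
Cournot with 3 identical firms: the symmetric best-response condition is 69 − 2q = 25. Each firm produces q = 22, total output Q = 66, price P = 36.
PS = (36 − 25)·66 = 726.

Competition: PS = 0; Cournot: PS = 726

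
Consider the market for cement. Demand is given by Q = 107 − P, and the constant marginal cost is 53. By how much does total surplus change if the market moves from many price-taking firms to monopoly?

TS falls by 364.5

Inverting demand: P = 107 − Q.
Under competition P = MC = 53, so Q = (107 − 53)/1 = 54.
CS = ½·(107 − 53)·54 = 1458; PS = (53 − 53)·54 = 0; TS = 1458.
Monopoly sets MR = MC: 107 − 2Q = 53 ⇒ Q = 27, P = 107 − 27 = 80.
CS = ½·(107 − 80)·27 = 364.5; PS = (80 − 53)·27 = 729; TS = 1093.5.
Change in total surplus: 1093.5 − 1458 = −364.5.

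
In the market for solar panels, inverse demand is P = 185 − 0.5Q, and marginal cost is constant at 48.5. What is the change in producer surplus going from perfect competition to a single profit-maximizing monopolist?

Perfect competition: P = MC = 48.5, so 185 − 0.5Q = 48.5 and Q = 273.
PS = (48.5 − 48.5)·273 = 0.
Monopoly sets MR = MC: 185 − Q = 48.5 ⇒ Q = 136.5, P = 185 − 0.5·136.5 = 116.75.
PS = (116.75 − 48.5)·136.5 = 9316.125.
Change in producer surplus: 9316.125 − 0 = 9316.125.

Producer surplus rises by 9316.125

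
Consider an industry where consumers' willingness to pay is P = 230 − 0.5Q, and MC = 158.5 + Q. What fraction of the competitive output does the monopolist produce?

A monopolist chooses Q where MR = MC. MR = 230 − Q; setting this equal to 158.5 + Q gives Q = 35.75 and P = 212.125.
Under competition P = MC: 230 − 0.5Q = 158.5 + Q ⇒ Q = 143/3, P = 1237/6.
Ratio Q_m/Q_c = 35.75/(143/3) = 0.75.

Q_m/Q_c = 0.75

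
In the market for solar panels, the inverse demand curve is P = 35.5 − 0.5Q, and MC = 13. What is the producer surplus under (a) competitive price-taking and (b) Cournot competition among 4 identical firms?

Competition: PS = 0; Cournot: PS = 162

Perfect competition: P = MC = 13, so 35.5 − 0.5Q = 13 and Q = 45.
PS = (13 − 13)·45 = 0.
With 4 symmetric Cournot firms, each firm's FOC gives 35.5 − 2.5q = 13, so q = 9, Q = 4·9 = 36, and P = 17.5.
PS = (17.5 − 13)·36 = 162.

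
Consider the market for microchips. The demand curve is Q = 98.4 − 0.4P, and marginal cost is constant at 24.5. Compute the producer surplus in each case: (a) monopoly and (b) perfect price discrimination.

Inverting demand: P = 246 − 2.5Q.
A monopolist chooses Q where MR = MC. MR = 246 − 5Q; setting this equal to 24.5 gives Q = 44.3 and P = 135.25.
PS = (135.25 − 24.5)·44.3 = 4906.225.
Under first-degree price discrimination the firm charges each unit its demand price and produces up to where P = MC, i.e. Q = 88.6. Consumer surplus is zero; producer surplus equals total surplus.
PS = ½·(246 − 24.5)·88.6 = 9812.45.

Monopoly: PS = 4906.225; Perfect PD: PS = 9812.45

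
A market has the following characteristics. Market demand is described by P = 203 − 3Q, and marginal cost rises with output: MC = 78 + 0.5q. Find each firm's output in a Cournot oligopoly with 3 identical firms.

q_i = 10

Cournot with 3 identical firms: the symmetric best-response condition is 203 − 12q = 78 + 0.5q. Each firm produces q = 10, total output Q = 30, price P = 113.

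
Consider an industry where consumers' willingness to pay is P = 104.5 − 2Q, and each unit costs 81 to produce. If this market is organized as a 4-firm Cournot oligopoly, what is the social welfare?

Cournot with 4 identical firms: the symmetric best-response condition is 104.5 − 10q = 81. Each firm produces q = 2.35, total output Q = 9.4, price P = 85.7.
CS = ½·(104.5 − 85.7)·9.4 = 88.36; PS = (85.7 − 81)·9.4 = 44.18; TS = 132.54.

TS = 132.54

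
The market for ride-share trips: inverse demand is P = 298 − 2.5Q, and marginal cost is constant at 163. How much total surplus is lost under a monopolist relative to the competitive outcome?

DWL = 911.25

Competitive firms price at marginal cost: P = 163, giving Q = 54.
A monopolist chooses Q where MR = MC. MR = 298 − 5Q; setting this equal to 163 gives Q = 27 and P = 230.5.
DWL is the triangle between Q = 27 and Q = 54: ½·(54 − 27)·(230.5 − 163) = 911.25.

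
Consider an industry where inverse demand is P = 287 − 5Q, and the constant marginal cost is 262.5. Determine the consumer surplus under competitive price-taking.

CS = 60.025

Competitive firms price at marginal cost: P = 262.5, giving Q = 4.9.
CS = ½·(287 − 262.5)·4.9 = 60.025.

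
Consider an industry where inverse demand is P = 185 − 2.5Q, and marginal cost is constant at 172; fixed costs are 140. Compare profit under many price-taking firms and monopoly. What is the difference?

Perfect competition: P = MC = 172, so 185 − 2.5Q = 172 and Q = 5.2.
Profit = (172 − 172)·5.2 − 140 = −140.
The monopolist equates marginal revenue to marginal cost: 185 − 5Q = 172, so Q = 2.6. From demand, P = 178.5.
Profit = (178.5 − 172)·2.6 − 140 = −123.1.
Change in profit: −123.1 − −140 = 16.9.

Profit rises by 16.9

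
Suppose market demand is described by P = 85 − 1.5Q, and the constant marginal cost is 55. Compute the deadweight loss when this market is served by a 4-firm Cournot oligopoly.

DWL = 12

Perfect competition: P = MC = 55, so 85 − 1.5Q = 55 and Q = 20.
In a 4-firm Cournot equilibrium, symmetry and the first-order condition give q = (85 − 55)/(7.5) = 4. So Q = 16 and P = 61.
DWL is the triangle between Q = 16 and Q = 20: ½·(20 − 16)·(61 − 55) = 12.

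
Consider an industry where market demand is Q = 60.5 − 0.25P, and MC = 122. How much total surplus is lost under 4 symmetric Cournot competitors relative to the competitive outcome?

DWL = 72

Inverting demand: P = 242 − 4Q.
Competitive firms price at marginal cost: P = 122, giving Q = 30.
Cournot with 4 identical firms: the symmetric best-response condition is 242 − 20q = 122. Each firm produces q = 6, total output Q = 24, price P = 146.
DWL is the triangle between Q = 24 and Q = 30: ½·(30 − 24)·(146 − 122) = 72.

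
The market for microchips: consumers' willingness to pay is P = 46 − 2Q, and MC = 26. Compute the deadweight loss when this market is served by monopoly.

DWL = 25

Competitive firms price at marginal cost: P = 26, giving Q = 10.
A monopolist chooses Q where MR = MC. MR = 46 − 4Q; setting this equal to 26 gives Q = 5 and P = 36.
DWL is the triangle between Q = 5 and Q = 10: ½·(10 − 5)·(36 − 26) = 25.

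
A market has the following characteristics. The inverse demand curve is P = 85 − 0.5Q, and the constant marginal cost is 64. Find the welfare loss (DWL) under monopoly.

DWL = 110.25

Perfect competition: P = MC = 64, so 85 − 0.5Q = 64 and Q = 42.
The monopolist equates marginal revenue to marginal cost: 85 − Q = 64, so Q = 21. From demand, P = 74.5.
DWL is the triangle between Q = 21 and Q = 42: ½·(42 − 21)·(74.5 − 64) = 110.25.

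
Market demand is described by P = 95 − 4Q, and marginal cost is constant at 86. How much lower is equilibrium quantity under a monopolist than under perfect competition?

Competitive firms price at marginal cost: P = 86, giving Q = 2.25.
A monopolist chooses Q where MR = MC. MR = 95 − 8Q; setting this equal to 86 gives Q = 1.125 and P = 90.5.
Change in equilibrium quantity: 1.125 − 2.25 = −1.125.

Equilibrium quantity falls by 1.125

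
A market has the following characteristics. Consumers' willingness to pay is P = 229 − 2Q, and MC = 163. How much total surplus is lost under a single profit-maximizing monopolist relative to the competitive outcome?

Perfect competition: P = MC = 163, so 229 − 2Q = 163 and Q = 33.
A monopolist chooses Q where MR = MC. MR = 229 − 4Q; setting this equal to 163 gives Q = 16.5 and P = 196.
DWL is the triangle between Q = 16.5 and Q = 33: ½·(33 − 16.5)·(196 − 163) = 272.25.

DWL = 272.25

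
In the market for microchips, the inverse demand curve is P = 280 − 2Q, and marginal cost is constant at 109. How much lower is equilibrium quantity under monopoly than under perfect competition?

Under competition P = MC = 109, so Q = (280 − 109)/2 = 85.5.
The monopolist equates marginal revenue to marginal cost: 280 − 4Q = 109, so Q = 42.75. From demand, P = 194.5.
Change in equilibrium quantity: 42.75 − 85.5 = −42.75.

Q falls by 42.75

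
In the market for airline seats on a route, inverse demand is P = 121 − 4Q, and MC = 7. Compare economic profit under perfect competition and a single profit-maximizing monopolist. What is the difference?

Perfect competition: P = MC = 7, so 121 − 4Q = 7 and Q = 28.5.
Profit = (7 − 7)·28.5 = 0.
The monopolist equates marginal revenue to marginal cost: 121 − 8Q = 7, so Q = 14.25. From demand, P = 64.
Profit = (64 − 7)·14.25 = 812.25.
Change in economic profit: 812.25 − 0 = 812.25.

π rises by 812.25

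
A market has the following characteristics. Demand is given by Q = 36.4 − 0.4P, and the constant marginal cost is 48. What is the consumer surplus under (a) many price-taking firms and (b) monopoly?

Competition: CS = 369.8; Monopoly: CS = 92.45

Inverting demand: P = 91 − 2.5Q.
Perfect competition: P = MC = 48, so 91 − 2.5Q = 48 and Q = 17.2.
CS = ½·(91 − 48)·17.2 = 369.8.
A monopolist chooses Q where MR = MC. MR = 91 − 5Q; setting this equal to 48 gives Q = 8.6 and P = 69.5.
CS = ½·(91 − 69.5)·8.6 = 92.45.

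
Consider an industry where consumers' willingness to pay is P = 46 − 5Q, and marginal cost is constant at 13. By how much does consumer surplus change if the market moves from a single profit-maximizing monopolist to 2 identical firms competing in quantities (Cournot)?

Consumer surplus rises by 21.175

A monopolist chooses Q where MR = MC. MR = 46 − 10Q; setting this equal to 13 gives Q = 3.3 and P = 29.5.
CS = ½·(46 − 29.5)·3.3 = 27.225.
In a 2-firm Cournot equilibrium, symmetry and the first-order condition give q = (46 − 13)/(15) = 2.2. So Q = 4.4 and P = 24.
CS = ½·(46 − 24)·4.4 = 48.4.
Change in consumer surplus: 48.4 − 27.225 = 21.175.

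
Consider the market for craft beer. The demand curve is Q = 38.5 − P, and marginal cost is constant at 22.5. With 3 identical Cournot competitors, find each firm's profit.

π_i = 16

Inverting demand: P = 38.5 − Q.
With 3 symmetric Cournot firms, each firm's FOC gives 38.5 − 4q = 22.5, so q = 4, Q = 3·4 = 12, and P = 26.5.
Each firm's profit = (26.5 − 22.5)·4 = 16.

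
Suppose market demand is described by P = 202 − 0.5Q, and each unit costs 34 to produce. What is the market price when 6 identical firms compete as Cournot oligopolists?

With 6 symmetric Cournot firms, each firm's FOC gives 202 − 3.5q = 34, so q = 48, Q = 6·48 = 288, and P = 58.

P = 58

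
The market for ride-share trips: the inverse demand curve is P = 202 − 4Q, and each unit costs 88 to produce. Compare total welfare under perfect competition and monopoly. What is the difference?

Total welfare falls by 406.125

Under competition P = MC = 88, so Q = (202 − 88)/4 = 28.5.
CS = ½·(202 − 88)·28.5 = 1624.5; PS = (88 − 88)·28.5 = 0; TS = 1624.5.
A monopolist chooses Q where MR = MC. MR = 202 − 8Q; setting this equal to 88 gives Q = 14.25 and P = 145.
CS = ½·(202 − 145)·14.25 = 406.125; PS = (145 − 88)·14.25 = 812.25; TS = 1218.375.
Change in total welfare: 1218.375 − 1624.5 = −406.125.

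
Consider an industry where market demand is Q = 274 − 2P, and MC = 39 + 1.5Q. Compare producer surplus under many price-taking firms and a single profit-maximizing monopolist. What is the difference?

Inverting demand: P = 137 − 0.5Q.
Competitive equilibrium sets price equal to marginal cost: 137 − 0.5Q = 39 + 1.5Q, so Q = 49 and P = 112.5.
PS = P·Q − VC(Q) = 112.5·49 − (39·49 + ½·1.5·49²) = 1800.75.
The monopolist equates marginal revenue to marginal cost: 137 − Q = 39 + 1.5Q, so Q = 39.2. From demand, P = 117.4.
PS = P·Q − VC(Q) = 117.4·39.2 − (39·39.2 + ½·1.5·39.2²) = 1920.8.
Change in producer surplus: 1920.8 − 1800.75 = 120.05.

Producer surplus rises by 120.05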